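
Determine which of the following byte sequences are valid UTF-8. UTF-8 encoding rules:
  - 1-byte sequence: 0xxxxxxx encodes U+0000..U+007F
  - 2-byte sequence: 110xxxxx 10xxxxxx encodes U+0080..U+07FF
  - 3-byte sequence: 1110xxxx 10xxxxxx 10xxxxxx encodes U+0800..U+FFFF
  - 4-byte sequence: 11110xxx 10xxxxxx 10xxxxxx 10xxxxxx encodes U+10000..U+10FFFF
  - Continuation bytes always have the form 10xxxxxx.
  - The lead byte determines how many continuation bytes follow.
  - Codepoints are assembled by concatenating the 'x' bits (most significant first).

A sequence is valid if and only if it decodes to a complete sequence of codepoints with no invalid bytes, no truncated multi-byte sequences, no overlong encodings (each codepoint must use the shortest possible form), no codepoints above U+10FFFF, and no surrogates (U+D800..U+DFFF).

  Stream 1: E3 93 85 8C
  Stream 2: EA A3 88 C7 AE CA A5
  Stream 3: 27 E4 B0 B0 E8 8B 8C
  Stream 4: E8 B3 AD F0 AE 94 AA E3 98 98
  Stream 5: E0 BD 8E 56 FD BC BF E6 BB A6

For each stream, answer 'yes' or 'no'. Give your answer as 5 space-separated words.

Answer: no yes yes yes no

Derivation:
Stream 1: error at byte offset 3. INVALID
Stream 2: decodes cleanly. VALID
Stream 3: decodes cleanly. VALID
Stream 4: decodes cleanly. VALID
Stream 5: error at byte offset 4. INVALID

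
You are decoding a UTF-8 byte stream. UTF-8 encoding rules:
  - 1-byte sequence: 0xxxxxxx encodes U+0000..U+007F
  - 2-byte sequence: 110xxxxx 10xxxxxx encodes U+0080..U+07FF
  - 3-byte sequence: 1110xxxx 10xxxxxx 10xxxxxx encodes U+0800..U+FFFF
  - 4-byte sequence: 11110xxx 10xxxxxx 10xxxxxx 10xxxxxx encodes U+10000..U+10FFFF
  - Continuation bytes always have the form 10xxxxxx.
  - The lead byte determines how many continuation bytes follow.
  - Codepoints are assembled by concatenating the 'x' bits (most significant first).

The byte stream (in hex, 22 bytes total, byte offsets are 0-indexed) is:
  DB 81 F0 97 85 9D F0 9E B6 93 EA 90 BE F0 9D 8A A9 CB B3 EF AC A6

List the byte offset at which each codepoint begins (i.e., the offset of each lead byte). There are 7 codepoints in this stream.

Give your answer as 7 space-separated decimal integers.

Byte[0]=DB: 2-byte lead, need 1 cont bytes. acc=0x1B
Byte[1]=81: continuation. acc=(acc<<6)|0x01=0x6C1
Completed: cp=U+06C1 (starts at byte 0)
Byte[2]=F0: 4-byte lead, need 3 cont bytes. acc=0x0
Byte[3]=97: continuation. acc=(acc<<6)|0x17=0x17
Byte[4]=85: continuation. acc=(acc<<6)|0x05=0x5C5
Byte[5]=9D: continuation. acc=(acc<<6)|0x1D=0x1715D
Completed: cp=U+1715D (starts at byte 2)
Byte[6]=F0: 4-byte lead, need 3 cont bytes. acc=0x0
Byte[7]=9E: continuation. acc=(acc<<6)|0x1E=0x1E
Byte[8]=B6: continuation. acc=(acc<<6)|0x36=0x7B6
Byte[9]=93: continuation. acc=(acc<<6)|0x13=0x1ED93
Completed: cp=U+1ED93 (starts at byte 6)
Byte[10]=EA: 3-byte lead, need 2 cont bytes. acc=0xA
Byte[11]=90: continuation. acc=(acc<<6)|0x10=0x290
Byte[12]=BE: continuation. acc=(acc<<6)|0x3E=0xA43E
Completed: cp=U+A43E (starts at byte 10)
Byte[13]=F0: 4-byte lead, need 3 cont bytes. acc=0x0
Byte[14]=9D: continuation. acc=(acc<<6)|0x1D=0x1D
Byte[15]=8A: continuation. acc=(acc<<6)|0x0A=0x74A
Byte[16]=A9: continuation. acc=(acc<<6)|0x29=0x1D2A9
Completed: cp=U+1D2A9 (starts at byte 13)
Byte[17]=CB: 2-byte lead, need 1 cont bytes. acc=0xB
Byte[18]=B3: continuation. acc=(acc<<6)|0x33=0x2F3
Completed: cp=U+02F3 (starts at byte 17)
Byte[19]=EF: 3-byte lead, need 2 cont bytes. acc=0xF
Byte[20]=AC: continuation. acc=(acc<<6)|0x2C=0x3EC
Byte[21]=A6: continuation. acc=(acc<<6)|0x26=0xFB26
Completed: cp=U+FB26 (starts at byte 19)

Answer: 0 2 6 10 13 17 19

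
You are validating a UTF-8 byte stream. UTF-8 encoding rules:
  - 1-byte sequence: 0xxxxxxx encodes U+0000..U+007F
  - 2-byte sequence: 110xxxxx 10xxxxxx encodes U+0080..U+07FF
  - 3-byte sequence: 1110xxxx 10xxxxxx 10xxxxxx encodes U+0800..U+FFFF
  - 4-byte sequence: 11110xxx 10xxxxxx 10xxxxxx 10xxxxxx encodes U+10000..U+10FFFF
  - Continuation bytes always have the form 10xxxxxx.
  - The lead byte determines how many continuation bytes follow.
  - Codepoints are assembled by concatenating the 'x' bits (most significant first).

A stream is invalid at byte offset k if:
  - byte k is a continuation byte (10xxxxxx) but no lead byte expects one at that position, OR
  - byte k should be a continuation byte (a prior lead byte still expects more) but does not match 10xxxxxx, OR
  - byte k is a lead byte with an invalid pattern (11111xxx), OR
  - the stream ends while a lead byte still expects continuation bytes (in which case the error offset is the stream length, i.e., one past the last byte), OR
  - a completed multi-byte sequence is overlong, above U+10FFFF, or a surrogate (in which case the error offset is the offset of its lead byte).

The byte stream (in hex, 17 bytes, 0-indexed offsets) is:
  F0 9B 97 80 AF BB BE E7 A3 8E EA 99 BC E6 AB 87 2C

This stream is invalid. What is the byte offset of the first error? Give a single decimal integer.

Byte[0]=F0: 4-byte lead, need 3 cont bytes. acc=0x0
Byte[1]=9B: continuation. acc=(acc<<6)|0x1B=0x1B
Byte[2]=97: continuation. acc=(acc<<6)|0x17=0x6D7
Byte[3]=80: continuation. acc=(acc<<6)|0x00=0x1B5C0
Completed: cp=U+1B5C0 (starts at byte 0)
Byte[4]=AF: INVALID lead byte (not 0xxx/110x/1110/11110)

Answer: 4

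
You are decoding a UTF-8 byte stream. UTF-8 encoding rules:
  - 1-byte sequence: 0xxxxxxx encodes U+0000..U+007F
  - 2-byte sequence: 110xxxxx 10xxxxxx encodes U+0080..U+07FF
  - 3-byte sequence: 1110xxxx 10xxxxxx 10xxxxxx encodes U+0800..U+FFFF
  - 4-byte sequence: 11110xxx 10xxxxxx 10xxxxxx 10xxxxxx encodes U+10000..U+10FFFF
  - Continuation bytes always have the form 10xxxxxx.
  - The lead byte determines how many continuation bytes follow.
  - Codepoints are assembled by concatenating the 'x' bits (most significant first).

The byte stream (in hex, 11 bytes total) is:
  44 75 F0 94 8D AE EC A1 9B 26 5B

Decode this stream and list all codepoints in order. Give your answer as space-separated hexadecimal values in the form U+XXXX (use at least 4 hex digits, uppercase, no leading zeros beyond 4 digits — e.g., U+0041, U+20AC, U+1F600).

Byte[0]=44: 1-byte ASCII. cp=U+0044
Byte[1]=75: 1-byte ASCII. cp=U+0075
Byte[2]=F0: 4-byte lead, need 3 cont bytes. acc=0x0
Byte[3]=94: continuation. acc=(acc<<6)|0x14=0x14
Byte[4]=8D: continuation. acc=(acc<<6)|0x0D=0x50D
Byte[5]=AE: continuation. acc=(acc<<6)|0x2E=0x1436E
Completed: cp=U+1436E (starts at byte 2)
Byte[6]=EC: 3-byte lead, need 2 cont bytes. acc=0xC
Byte[7]=A1: continuation. acc=(acc<<6)|0x21=0x321
Byte[8]=9B: continuation. acc=(acc<<6)|0x1B=0xC85B
Completed: cp=U+C85B (starts at byte 6)
Byte[9]=26: 1-byte ASCII. cp=U+0026
Byte[10]=5B: 1-byte ASCII. cp=U+005B

Answer: U+0044 U+0075 U+1436E U+C85B U+0026 U+005B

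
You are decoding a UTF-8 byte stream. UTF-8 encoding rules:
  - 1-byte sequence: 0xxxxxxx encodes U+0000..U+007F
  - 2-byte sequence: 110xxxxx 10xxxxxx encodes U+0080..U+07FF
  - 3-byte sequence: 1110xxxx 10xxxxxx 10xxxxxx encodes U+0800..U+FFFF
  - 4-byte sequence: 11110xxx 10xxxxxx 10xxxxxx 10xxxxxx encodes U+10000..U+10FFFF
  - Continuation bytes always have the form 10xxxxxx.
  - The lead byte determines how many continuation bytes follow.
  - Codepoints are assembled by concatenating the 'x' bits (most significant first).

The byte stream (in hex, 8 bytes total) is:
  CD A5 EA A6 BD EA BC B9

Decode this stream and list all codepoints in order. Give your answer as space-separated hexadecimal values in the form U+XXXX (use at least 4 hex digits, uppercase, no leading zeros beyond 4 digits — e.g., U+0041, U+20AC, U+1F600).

Answer: U+0365 U+A9BD U+AF39

Derivation:
Byte[0]=CD: 2-byte lead, need 1 cont bytes. acc=0xD
Byte[1]=A5: continuation. acc=(acc<<6)|0x25=0x365
Completed: cp=U+0365 (starts at byte 0)
Byte[2]=EA: 3-byte lead, need 2 cont bytes. acc=0xA
Byte[3]=A6: continuation. acc=(acc<<6)|0x26=0x2A6
Byte[4]=BD: continuation. acc=(acc<<6)|0x3D=0xA9BD
Completed: cp=U+A9BD (starts at byte 2)
Byte[5]=EA: 3-byte lead, need 2 cont bytes. acc=0xA
Byte[6]=BC: continuation. acc=(acc<<6)|0x3C=0x2BC
Byte[7]=B9: continuation. acc=(acc<<6)|0x39=0xAF39
Completed: cp=U+AF39 (starts at byte 5)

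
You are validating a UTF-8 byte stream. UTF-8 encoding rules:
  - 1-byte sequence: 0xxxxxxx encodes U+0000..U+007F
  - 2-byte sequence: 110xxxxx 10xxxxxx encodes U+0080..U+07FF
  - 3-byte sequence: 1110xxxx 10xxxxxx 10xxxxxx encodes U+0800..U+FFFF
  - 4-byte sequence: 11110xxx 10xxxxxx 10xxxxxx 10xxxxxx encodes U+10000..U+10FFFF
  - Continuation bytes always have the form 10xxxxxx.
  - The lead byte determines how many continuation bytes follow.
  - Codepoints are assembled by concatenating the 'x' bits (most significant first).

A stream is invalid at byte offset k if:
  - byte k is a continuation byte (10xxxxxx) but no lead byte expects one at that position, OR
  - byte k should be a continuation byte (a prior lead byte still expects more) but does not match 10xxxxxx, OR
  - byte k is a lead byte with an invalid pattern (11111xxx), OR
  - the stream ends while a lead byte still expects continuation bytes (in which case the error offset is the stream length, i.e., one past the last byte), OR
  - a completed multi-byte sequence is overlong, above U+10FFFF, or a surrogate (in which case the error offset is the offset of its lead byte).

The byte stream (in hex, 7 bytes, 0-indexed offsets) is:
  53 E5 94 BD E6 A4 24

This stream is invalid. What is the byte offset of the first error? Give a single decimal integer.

Byte[0]=53: 1-byte ASCII. cp=U+0053
Byte[1]=E5: 3-byte lead, need 2 cont bytes. acc=0x5
Byte[2]=94: continuation. acc=(acc<<6)|0x14=0x154
Byte[3]=BD: continuation. acc=(acc<<6)|0x3D=0x553D
Completed: cp=U+553D (starts at byte 1)
Byte[4]=E6: 3-byte lead, need 2 cont bytes. acc=0x6
Byte[5]=A4: continuation. acc=(acc<<6)|0x24=0x1A4
Byte[6]=24: expected 10xxxxxx continuation. INVALID

Answer: 6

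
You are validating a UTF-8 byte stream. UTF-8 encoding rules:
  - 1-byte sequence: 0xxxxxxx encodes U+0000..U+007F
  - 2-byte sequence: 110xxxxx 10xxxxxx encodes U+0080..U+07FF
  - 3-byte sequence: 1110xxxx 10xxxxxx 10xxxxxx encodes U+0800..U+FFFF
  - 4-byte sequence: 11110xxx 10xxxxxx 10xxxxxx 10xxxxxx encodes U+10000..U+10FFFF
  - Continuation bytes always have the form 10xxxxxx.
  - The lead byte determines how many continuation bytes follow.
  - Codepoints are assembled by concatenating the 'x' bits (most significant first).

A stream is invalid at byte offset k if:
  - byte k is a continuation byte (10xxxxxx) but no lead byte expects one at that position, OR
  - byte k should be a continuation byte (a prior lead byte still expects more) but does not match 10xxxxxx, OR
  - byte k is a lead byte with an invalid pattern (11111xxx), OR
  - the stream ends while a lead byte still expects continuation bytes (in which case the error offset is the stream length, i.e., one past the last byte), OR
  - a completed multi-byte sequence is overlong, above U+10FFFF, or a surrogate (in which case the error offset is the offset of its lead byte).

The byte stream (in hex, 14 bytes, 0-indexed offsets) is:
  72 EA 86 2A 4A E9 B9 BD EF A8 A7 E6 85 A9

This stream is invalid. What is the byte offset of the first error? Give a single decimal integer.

Answer: 3

Derivation:
Byte[0]=72: 1-byte ASCII. cp=U+0072
Byte[1]=EA: 3-byte lead, need 2 cont bytes. acc=0xA
Byte[2]=86: continuation. acc=(acc<<6)|0x06=0x286
Byte[3]=2A: expected 10xxxxxx continuation. INVALID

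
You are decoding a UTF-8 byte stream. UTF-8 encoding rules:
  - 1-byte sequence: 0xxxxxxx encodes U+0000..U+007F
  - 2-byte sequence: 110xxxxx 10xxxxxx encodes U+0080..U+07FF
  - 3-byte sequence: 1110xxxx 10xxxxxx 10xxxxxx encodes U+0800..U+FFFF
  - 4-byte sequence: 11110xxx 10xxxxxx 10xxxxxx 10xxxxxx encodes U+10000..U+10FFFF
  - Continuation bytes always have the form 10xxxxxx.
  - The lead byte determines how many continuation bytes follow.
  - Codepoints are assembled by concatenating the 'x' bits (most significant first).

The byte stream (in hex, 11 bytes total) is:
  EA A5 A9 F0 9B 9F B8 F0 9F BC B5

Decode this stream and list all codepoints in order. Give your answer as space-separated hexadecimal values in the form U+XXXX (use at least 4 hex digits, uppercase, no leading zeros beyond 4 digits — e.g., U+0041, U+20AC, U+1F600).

Answer: U+A969 U+1B7F8 U+1FF35

Derivation:
Byte[0]=EA: 3-byte lead, need 2 cont bytes. acc=0xA
Byte[1]=A5: continuation. acc=(acc<<6)|0x25=0x2A5
Byte[2]=A9: continuation. acc=(acc<<6)|0x29=0xA969
Completed: cp=U+A969 (starts at byte 0)
Byte[3]=F0: 4-byte lead, need 3 cont bytes. acc=0x0
Byte[4]=9B: continuation. acc=(acc<<6)|0x1B=0x1B
Byte[5]=9F: continuation. acc=(acc<<6)|0x1F=0x6DF
Byte[6]=B8: continuation. acc=(acc<<6)|0x38=0x1B7F8
Completed: cp=U+1B7F8 (starts at byte 3)
Byte[7]=F0: 4-byte lead, need 3 cont bytes. acc=0x0
Byte[8]=9F: continuation. acc=(acc<<6)|0x1F=0x1F
Byte[9]=BC: continuation. acc=(acc<<6)|0x3C=0x7FC
Byte[10]=B5: continuation. acc=(acc<<6)|0x35=0x1FF35
Completed: cp=U+1FF35 (starts at byte 7)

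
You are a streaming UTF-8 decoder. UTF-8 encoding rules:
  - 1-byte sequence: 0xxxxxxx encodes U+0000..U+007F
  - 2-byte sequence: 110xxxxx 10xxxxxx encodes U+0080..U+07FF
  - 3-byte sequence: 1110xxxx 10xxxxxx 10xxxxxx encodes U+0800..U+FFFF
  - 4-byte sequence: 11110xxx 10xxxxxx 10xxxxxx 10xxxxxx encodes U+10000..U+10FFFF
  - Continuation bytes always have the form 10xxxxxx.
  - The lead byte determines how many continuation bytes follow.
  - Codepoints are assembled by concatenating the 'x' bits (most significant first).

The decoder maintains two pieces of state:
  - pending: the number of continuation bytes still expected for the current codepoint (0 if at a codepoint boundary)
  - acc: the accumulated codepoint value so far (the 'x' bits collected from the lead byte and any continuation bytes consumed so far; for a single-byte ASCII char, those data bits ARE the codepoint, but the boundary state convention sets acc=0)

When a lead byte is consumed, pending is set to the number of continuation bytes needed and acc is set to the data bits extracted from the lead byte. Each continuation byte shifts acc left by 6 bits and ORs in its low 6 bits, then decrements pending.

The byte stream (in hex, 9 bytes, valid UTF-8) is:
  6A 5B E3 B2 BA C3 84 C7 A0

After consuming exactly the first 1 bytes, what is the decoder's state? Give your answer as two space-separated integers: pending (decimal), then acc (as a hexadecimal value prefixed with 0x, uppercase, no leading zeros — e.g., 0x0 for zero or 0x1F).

Answer: 0 0x0

Derivation:
Byte[0]=6A: 1-byte. pending=0, acc=0x0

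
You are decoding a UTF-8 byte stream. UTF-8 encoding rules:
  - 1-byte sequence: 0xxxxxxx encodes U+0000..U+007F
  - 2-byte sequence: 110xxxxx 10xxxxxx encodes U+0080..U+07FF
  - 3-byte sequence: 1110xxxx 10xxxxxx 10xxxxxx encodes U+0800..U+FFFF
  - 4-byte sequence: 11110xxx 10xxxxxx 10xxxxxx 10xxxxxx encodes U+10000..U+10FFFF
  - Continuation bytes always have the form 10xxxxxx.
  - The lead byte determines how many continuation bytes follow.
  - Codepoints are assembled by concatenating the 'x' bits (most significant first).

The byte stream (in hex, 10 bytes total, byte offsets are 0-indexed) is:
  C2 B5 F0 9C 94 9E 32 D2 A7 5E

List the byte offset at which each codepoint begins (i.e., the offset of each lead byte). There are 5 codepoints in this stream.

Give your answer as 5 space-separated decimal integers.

Byte[0]=C2: 2-byte lead, need 1 cont bytes. acc=0x2
Byte[1]=B5: continuation. acc=(acc<<6)|0x35=0xB5
Completed: cp=U+00B5 (starts at byte 0)
Byte[2]=F0: 4-byte lead, need 3 cont bytes. acc=0x0
Byte[3]=9C: continuation. acc=(acc<<6)|0x1C=0x1C
Byte[4]=94: continuation. acc=(acc<<6)|0x14=0x714
Byte[5]=9E: continuation. acc=(acc<<6)|0x1E=0x1C51E
Completed: cp=U+1C51E (starts at byte 2)
Byte[6]=32: 1-byte ASCII. cp=U+0032
Byte[7]=D2: 2-byte lead, need 1 cont bytes. acc=0x12
Byte[8]=A7: continuation. acc=(acc<<6)|0x27=0x4A7
Completed: cp=U+04A7 (starts at byte 7)
Byte[9]=5E: 1-byte ASCII. cp=U+005E

Answer: 0 2 6 7 9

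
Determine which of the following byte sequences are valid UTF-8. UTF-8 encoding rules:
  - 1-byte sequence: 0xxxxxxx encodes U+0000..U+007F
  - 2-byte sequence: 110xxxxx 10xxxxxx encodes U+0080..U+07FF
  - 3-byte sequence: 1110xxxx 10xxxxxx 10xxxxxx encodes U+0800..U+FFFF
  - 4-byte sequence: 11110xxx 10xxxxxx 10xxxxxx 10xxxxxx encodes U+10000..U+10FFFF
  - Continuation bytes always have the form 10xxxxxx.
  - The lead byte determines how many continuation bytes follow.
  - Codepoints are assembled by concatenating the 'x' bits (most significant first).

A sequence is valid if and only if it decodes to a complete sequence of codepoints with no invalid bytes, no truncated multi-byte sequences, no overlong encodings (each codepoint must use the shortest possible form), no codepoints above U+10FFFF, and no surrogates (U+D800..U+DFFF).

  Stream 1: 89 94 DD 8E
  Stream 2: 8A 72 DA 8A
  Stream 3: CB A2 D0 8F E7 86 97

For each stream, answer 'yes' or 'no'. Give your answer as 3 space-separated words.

Answer: no no yes

Derivation:
Stream 1: error at byte offset 0. INVALID
Stream 2: error at byte offset 0. INVALID
Stream 3: decodes cleanly. VALID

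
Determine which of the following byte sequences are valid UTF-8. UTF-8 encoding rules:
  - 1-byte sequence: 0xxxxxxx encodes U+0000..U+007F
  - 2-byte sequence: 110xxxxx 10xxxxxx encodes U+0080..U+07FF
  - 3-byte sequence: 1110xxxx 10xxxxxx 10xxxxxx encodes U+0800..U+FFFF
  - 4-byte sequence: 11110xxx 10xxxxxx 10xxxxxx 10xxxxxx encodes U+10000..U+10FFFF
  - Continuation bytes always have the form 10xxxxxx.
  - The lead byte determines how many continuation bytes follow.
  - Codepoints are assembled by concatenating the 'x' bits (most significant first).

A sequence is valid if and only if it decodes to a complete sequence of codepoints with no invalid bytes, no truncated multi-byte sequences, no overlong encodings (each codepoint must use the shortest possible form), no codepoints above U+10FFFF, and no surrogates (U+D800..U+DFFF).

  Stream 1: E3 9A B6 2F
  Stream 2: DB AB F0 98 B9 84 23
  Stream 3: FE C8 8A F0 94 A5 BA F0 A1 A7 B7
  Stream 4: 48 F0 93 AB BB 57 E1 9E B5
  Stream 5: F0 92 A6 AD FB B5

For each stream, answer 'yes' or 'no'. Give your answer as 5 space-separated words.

Answer: yes yes no yes no

Derivation:
Stream 1: decodes cleanly. VALID
Stream 2: decodes cleanly. VALID
Stream 3: error at byte offset 0. INVALID
Stream 4: decodes cleanly. VALID
Stream 5: error at byte offset 4. INVALID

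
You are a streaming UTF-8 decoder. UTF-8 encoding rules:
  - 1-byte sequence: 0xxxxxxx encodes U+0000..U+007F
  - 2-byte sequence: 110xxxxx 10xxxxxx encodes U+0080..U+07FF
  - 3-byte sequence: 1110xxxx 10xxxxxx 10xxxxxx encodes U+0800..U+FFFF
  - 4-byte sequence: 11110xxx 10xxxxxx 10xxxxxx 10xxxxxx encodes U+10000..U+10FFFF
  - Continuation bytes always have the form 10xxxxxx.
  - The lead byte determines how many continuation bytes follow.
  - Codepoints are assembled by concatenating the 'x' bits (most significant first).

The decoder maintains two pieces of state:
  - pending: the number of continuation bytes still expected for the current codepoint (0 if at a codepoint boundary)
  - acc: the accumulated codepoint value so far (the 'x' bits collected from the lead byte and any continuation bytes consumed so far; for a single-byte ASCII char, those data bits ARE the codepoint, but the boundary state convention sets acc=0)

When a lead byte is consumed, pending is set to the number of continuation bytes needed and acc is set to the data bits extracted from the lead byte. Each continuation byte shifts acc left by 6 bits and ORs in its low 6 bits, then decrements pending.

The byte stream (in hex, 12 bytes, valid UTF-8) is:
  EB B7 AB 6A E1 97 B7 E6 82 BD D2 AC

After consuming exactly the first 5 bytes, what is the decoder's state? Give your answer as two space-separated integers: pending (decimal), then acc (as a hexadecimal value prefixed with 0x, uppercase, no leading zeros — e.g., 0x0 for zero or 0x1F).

Answer: 2 0x1

Derivation:
Byte[0]=EB: 3-byte lead. pending=2, acc=0xB
Byte[1]=B7: continuation. acc=(acc<<6)|0x37=0x2F7, pending=1
Byte[2]=AB: continuation. acc=(acc<<6)|0x2B=0xBDEB, pending=0
Byte[3]=6A: 1-byte. pending=0, acc=0x0
Byte[4]=E1: 3-byte lead. pending=2, acc=0x1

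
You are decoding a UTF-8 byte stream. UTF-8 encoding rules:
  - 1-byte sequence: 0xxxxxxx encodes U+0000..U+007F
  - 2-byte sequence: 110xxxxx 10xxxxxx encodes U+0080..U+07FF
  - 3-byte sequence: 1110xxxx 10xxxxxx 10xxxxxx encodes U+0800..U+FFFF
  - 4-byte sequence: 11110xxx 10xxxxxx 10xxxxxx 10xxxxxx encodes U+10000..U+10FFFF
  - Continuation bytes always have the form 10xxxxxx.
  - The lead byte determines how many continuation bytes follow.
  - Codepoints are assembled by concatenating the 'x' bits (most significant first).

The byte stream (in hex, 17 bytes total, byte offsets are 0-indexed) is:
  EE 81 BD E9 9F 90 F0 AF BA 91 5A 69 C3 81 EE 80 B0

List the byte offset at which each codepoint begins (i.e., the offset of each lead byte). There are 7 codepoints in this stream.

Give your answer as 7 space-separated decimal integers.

Answer: 0 3 6 10 11 12 14

Derivation:
Byte[0]=EE: 3-byte lead, need 2 cont bytes. acc=0xE
Byte[1]=81: continuation. acc=(acc<<6)|0x01=0x381
Byte[2]=BD: continuation. acc=(acc<<6)|0x3D=0xE07D
Completed: cp=U+E07D (starts at byte 0)
Byte[3]=E9: 3-byte lead, need 2 cont bytes. acc=0x9
Byte[4]=9F: continuation. acc=(acc<<6)|0x1F=0x25F
Byte[5]=90: continuation. acc=(acc<<6)|0x10=0x97D0
Completed: cp=U+97D0 (starts at byte 3)
Byte[6]=F0: 4-byte lead, need 3 cont bytes. acc=0x0
Byte[7]=AF: continuation. acc=(acc<<6)|0x2F=0x2F
Byte[8]=BA: continuation. acc=(acc<<6)|0x3A=0xBFA
Byte[9]=91: continuation. acc=(acc<<6)|0x11=0x2FE91
Completed: cp=U+2FE91 (starts at byte 6)
Byte[10]=5A: 1-byte ASCII. cp=U+005A
Byte[11]=69: 1-byte ASCII. cp=U+0069
Byte[12]=C3: 2-byte lead, need 1 cont bytes. acc=0x3
Byte[13]=81: continuation. acc=(acc<<6)|0x01=0xC1
Completed: cp=U+00C1 (starts at byte 12)
Byte[14]=EE: 3-byte lead, need 2 cont bytes. acc=0xE
Byte[15]=80: continuation. acc=(acc<<6)|0x00=0x380
Byte[16]=B0: continuation. acc=(acc<<6)|0x30=0xE030
Completed: cp=U+E030 (starts at byte 14)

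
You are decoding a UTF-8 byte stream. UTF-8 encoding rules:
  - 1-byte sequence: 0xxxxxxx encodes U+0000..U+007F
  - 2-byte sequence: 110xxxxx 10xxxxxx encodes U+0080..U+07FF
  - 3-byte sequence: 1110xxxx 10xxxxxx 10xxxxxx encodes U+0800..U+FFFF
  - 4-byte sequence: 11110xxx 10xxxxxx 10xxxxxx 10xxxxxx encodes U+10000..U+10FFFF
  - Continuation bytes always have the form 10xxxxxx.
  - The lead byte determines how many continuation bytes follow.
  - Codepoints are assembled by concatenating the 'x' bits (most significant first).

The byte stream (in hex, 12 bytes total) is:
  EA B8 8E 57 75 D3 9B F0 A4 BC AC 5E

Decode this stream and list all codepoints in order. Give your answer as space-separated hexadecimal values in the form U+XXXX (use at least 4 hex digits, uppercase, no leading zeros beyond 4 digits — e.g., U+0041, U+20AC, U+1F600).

Byte[0]=EA: 3-byte lead, need 2 cont bytes. acc=0xA
Byte[1]=B8: continuation. acc=(acc<<6)|0x38=0x2B8
Byte[2]=8E: continuation. acc=(acc<<6)|0x0E=0xAE0E
Completed: cp=U+AE0E (starts at byte 0)
Byte[3]=57: 1-byte ASCII. cp=U+0057
Byte[4]=75: 1-byte ASCII. cp=U+0075
Byte[5]=D3: 2-byte lead, need 1 cont bytes. acc=0x13
Byte[6]=9B: continuation. acc=(acc<<6)|0x1B=0x4DB
Completed: cp=U+04DB (starts at byte 5)
Byte[7]=F0: 4-byte lead, need 3 cont bytes. acc=0x0
Byte[8]=A4: continuation. acc=(acc<<6)|0x24=0x24
Byte[9]=BC: continuation. acc=(acc<<6)|0x3C=0x93C
Byte[10]=AC: continuation. acc=(acc<<6)|0x2C=0x24F2C
Completed: cp=U+24F2C (starts at byte 7)
Byte[11]=5E: 1-byte ASCII. cp=U+005E

Answer: U+AE0E U+0057 U+0075 U+04DB U+24F2C U+005E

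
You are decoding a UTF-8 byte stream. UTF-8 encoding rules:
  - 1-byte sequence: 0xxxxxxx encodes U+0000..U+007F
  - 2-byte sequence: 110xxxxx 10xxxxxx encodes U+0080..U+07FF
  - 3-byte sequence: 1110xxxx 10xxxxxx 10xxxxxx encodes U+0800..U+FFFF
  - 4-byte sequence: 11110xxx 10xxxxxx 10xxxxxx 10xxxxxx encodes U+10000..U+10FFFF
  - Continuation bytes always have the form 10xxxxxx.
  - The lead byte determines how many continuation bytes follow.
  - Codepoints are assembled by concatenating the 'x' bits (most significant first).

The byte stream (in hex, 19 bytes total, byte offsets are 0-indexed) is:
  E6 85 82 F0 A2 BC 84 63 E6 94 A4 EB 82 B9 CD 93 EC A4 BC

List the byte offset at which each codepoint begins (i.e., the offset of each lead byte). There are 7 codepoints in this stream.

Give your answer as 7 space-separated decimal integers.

Byte[0]=E6: 3-byte lead, need 2 cont bytes. acc=0x6
Byte[1]=85: continuation. acc=(acc<<6)|0x05=0x185
Byte[2]=82: continuation. acc=(acc<<6)|0x02=0x6142
Completed: cp=U+6142 (starts at byte 0)
Byte[3]=F0: 4-byte lead, need 3 cont bytes. acc=0x0
Byte[4]=A2: continuation. acc=(acc<<6)|0x22=0x22
Byte[5]=BC: continuation. acc=(acc<<6)|0x3C=0x8BC
Byte[6]=84: continuation. acc=(acc<<6)|0x04=0x22F04
Completed: cp=U+22F04 (starts at byte 3)
Byte[7]=63: 1-byte ASCII. cp=U+0063
Byte[8]=E6: 3-byte lead, need 2 cont bytes. acc=0x6
Byte[9]=94: continuation. acc=(acc<<6)|0x14=0x194
Byte[10]=A4: continuation. acc=(acc<<6)|0x24=0x6524
Completed: cp=U+6524 (starts at byte 8)
Byte[11]=EB: 3-byte lead, need 2 cont bytes. acc=0xB
Byte[12]=82: continuation. acc=(acc<<6)|0x02=0x2C2
Byte[13]=B9: continuation. acc=(acc<<6)|0x39=0xB0B9
Completed: cp=U+B0B9 (starts at byte 11)
Byte[14]=CD: 2-byte lead, need 1 cont bytes. acc=0xD
Byte[15]=93: continuation. acc=(acc<<6)|0x13=0x353
Completed: cp=U+0353 (starts at byte 14)
Byte[16]=EC: 3-byte lead, need 2 cont bytes. acc=0xC
Byte[17]=A4: continuation. acc=(acc<<6)|0x24=0x324
Byte[18]=BC: continuation. acc=(acc<<6)|0x3C=0xC93C
Completed: cp=U+C93C (starts at byte 16)

Answer: 0 3 7 8 11 14 16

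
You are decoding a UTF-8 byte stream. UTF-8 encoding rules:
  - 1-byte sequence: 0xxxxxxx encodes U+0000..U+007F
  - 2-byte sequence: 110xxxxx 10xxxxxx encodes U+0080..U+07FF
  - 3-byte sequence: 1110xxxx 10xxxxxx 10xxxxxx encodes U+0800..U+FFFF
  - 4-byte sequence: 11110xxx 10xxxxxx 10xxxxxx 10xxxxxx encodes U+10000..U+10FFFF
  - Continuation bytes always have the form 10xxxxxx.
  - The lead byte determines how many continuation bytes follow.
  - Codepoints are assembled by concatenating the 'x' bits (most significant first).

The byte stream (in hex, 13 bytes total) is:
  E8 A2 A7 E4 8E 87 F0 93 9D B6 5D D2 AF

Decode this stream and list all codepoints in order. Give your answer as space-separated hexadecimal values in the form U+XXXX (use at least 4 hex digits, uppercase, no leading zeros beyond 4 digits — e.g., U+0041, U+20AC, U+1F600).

Answer: U+88A7 U+4387 U+13776 U+005D U+04AF

Derivation:
Byte[0]=E8: 3-byte lead, need 2 cont bytes. acc=0x8
Byte[1]=A2: continuation. acc=(acc<<6)|0x22=0x222
Byte[2]=A7: continuation. acc=(acc<<6)|0x27=0x88A7
Completed: cp=U+88A7 (starts at byte 0)
Byte[3]=E4: 3-byte lead, need 2 cont bytes. acc=0x4
Byte[4]=8E: continuation. acc=(acc<<6)|0x0E=0x10E
Byte[5]=87: continuation. acc=(acc<<6)|0x07=0x4387
Completed: cp=U+4387 (starts at byte 3)
Byte[6]=F0: 4-byte lead, need 3 cont bytes. acc=0x0
Byte[7]=93: continuation. acc=(acc<<6)|0x13=0x13
Byte[8]=9D: continuation. acc=(acc<<6)|0x1D=0x4DD
Byte[9]=B6: continuation. acc=(acc<<6)|0x36=0x13776
Completed: cp=U+13776 (starts at byte 6)
Byte[10]=5D: 1-byte ASCII. cp=U+005D
Byte[11]=D2: 2-byte lead, need 1 cont bytes. acc=0x12
Byte[12]=AF: continuation. acc=(acc<<6)|0x2F=0x4AF
Completed: cp=U+04AF (starts at byte 11)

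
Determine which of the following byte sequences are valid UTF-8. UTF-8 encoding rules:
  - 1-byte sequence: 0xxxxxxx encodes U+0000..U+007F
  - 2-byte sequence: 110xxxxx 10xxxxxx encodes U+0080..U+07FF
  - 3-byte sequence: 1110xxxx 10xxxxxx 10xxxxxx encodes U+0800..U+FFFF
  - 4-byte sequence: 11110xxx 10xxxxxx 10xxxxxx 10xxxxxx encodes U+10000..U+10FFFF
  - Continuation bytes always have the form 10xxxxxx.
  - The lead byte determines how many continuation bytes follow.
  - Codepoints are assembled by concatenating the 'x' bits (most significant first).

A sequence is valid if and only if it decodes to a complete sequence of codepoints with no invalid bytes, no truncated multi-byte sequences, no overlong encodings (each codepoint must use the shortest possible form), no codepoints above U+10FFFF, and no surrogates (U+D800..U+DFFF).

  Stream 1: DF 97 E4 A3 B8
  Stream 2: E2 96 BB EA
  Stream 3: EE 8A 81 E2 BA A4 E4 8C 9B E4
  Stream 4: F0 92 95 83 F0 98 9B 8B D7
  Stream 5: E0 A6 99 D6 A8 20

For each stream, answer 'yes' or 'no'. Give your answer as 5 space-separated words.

Stream 1: decodes cleanly. VALID
Stream 2: error at byte offset 4. INVALID
Stream 3: error at byte offset 10. INVALID
Stream 4: error at byte offset 9. INVALID
Stream 5: decodes cleanly. VALID

Answer: yes no no no yes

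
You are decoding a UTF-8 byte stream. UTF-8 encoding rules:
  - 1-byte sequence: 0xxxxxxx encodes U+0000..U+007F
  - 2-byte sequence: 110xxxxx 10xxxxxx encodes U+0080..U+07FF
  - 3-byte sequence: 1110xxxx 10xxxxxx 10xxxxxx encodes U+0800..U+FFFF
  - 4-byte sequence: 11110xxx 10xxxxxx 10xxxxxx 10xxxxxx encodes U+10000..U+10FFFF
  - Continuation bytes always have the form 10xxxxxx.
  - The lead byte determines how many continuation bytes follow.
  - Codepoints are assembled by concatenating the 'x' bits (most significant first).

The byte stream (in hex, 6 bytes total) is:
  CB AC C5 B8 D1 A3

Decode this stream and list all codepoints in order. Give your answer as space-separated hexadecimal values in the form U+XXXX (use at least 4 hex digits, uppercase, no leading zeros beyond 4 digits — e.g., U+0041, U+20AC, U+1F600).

Byte[0]=CB: 2-byte lead, need 1 cont bytes. acc=0xB
Byte[1]=AC: continuation. acc=(acc<<6)|0x2C=0x2EC
Completed: cp=U+02EC (starts at byte 0)
Byte[2]=C5: 2-byte lead, need 1 cont bytes. acc=0x5
Byte[3]=B8: continuation. acc=(acc<<6)|0x38=0x178
Completed: cp=U+0178 (starts at byte 2)
Byte[4]=D1: 2-byte lead, need 1 cont bytes. acc=0x11
Byte[5]=A3: continuation. acc=(acc<<6)|0x23=0x463
Completed: cp=U+0463 (starts at byte 4)

Answer: U+02EC U+0178 U+0463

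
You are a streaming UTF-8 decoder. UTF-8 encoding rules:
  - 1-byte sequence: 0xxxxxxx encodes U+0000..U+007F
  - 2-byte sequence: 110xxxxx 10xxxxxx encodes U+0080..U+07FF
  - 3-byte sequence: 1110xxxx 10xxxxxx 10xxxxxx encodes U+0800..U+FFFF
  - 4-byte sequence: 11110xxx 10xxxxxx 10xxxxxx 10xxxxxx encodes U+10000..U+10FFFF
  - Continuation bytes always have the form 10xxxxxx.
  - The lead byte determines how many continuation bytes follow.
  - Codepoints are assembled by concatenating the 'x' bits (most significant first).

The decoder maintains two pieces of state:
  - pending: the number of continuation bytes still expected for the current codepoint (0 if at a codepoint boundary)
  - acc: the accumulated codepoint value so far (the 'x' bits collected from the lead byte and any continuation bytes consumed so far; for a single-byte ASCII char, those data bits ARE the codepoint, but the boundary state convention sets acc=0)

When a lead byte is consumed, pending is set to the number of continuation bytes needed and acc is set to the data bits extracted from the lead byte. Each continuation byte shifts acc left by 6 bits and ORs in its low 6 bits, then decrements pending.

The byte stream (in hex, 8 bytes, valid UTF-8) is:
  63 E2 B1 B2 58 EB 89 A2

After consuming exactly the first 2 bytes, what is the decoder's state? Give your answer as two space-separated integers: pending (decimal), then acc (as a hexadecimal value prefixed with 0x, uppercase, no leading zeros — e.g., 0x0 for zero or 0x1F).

Answer: 2 0x2

Derivation:
Byte[0]=63: 1-byte. pending=0, acc=0x0
Byte[1]=E2: 3-byte lead. pending=2, acc=0x2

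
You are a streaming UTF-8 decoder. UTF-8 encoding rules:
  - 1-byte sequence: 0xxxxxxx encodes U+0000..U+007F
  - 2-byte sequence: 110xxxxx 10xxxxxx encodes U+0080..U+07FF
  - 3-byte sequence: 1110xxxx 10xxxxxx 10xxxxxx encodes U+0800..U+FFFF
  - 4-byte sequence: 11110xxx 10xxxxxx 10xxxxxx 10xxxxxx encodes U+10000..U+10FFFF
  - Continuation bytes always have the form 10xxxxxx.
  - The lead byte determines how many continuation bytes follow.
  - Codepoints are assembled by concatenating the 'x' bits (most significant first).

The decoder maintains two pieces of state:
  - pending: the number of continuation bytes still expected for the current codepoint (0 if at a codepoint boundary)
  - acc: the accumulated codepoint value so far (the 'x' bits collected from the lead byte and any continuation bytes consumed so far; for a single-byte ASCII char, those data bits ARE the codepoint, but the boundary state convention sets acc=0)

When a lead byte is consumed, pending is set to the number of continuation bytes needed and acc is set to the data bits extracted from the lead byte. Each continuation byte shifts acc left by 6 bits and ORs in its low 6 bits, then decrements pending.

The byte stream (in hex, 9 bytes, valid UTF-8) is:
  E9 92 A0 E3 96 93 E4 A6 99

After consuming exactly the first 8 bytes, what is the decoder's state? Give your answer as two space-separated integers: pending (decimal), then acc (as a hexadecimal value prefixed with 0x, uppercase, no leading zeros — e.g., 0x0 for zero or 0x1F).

Byte[0]=E9: 3-byte lead. pending=2, acc=0x9
Byte[1]=92: continuation. acc=(acc<<6)|0x12=0x252, pending=1
Byte[2]=A0: continuation. acc=(acc<<6)|0x20=0x94A0, pending=0
Byte[3]=E3: 3-byte lead. pending=2, acc=0x3
Byte[4]=96: continuation. acc=(acc<<6)|0x16=0xD6, pending=1
Byte[5]=93: continuation. acc=(acc<<6)|0x13=0x3593, pending=0
Byte[6]=E4: 3-byte lead. pending=2, acc=0x4
Byte[7]=A6: continuation. acc=(acc<<6)|0x26=0x126, pending=1

Answer: 1 0x126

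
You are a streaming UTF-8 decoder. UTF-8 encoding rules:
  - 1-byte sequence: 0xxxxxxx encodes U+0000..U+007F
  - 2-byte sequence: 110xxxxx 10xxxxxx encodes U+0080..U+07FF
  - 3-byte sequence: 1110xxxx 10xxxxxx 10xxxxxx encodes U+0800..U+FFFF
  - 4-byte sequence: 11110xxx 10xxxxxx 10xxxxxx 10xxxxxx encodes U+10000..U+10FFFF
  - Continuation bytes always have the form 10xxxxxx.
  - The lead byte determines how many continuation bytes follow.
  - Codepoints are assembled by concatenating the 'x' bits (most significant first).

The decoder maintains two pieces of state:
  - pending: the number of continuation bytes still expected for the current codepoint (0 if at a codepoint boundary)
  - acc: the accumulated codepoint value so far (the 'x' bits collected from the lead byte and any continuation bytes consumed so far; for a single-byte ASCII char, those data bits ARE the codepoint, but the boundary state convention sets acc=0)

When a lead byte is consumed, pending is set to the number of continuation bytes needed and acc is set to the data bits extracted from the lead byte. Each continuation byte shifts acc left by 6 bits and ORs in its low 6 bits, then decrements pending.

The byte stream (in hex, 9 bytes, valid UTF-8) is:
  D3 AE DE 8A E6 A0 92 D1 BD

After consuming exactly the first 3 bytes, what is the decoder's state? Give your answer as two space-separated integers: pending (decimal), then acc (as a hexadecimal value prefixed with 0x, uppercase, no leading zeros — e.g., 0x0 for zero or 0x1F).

Byte[0]=D3: 2-byte lead. pending=1, acc=0x13
Byte[1]=AE: continuation. acc=(acc<<6)|0x2E=0x4EE, pending=0
Byte[2]=DE: 2-byte lead. pending=1, acc=0x1E

Answer: 1 0x1E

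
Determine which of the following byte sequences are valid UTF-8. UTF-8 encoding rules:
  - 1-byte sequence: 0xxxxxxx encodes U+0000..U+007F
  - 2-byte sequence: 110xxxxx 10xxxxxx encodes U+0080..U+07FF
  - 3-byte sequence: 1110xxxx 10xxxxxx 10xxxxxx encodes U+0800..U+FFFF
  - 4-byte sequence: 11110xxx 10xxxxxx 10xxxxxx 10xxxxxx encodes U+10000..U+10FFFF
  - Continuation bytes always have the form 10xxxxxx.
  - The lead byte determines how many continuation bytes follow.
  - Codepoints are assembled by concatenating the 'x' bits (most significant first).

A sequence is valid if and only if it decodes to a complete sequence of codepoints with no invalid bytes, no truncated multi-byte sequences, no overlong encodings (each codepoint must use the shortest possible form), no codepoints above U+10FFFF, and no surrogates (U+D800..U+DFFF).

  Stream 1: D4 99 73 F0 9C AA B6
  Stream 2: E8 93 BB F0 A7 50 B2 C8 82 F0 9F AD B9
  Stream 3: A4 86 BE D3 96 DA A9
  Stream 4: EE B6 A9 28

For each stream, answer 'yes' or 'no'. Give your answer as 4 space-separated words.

Answer: yes no no yes

Derivation:
Stream 1: decodes cleanly. VALID
Stream 2: error at byte offset 5. INVALID
Stream 3: error at byte offset 0. INVALID
Stream 4: decodes cleanly. VALID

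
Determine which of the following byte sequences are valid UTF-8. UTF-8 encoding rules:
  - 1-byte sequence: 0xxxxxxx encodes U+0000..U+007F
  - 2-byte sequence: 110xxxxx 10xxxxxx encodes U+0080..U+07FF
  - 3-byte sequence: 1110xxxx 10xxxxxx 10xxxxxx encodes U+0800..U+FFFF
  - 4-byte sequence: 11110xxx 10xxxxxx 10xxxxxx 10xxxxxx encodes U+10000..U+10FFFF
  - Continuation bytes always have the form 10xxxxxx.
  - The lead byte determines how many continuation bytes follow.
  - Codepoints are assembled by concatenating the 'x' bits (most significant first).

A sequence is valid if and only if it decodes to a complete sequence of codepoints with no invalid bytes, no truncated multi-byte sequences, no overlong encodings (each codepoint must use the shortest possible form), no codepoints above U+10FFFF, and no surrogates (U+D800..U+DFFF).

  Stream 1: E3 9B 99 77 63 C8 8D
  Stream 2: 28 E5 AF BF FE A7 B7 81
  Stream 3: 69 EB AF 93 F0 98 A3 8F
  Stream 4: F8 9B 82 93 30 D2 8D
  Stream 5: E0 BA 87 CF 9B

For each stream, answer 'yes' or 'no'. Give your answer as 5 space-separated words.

Answer: yes no yes no yes

Derivation:
Stream 1: decodes cleanly. VALID
Stream 2: error at byte offset 4. INVALID
Stream 3: decodes cleanly. VALID
Stream 4: error at byte offset 0. INVALID
Stream 5: decodes cleanly. VALID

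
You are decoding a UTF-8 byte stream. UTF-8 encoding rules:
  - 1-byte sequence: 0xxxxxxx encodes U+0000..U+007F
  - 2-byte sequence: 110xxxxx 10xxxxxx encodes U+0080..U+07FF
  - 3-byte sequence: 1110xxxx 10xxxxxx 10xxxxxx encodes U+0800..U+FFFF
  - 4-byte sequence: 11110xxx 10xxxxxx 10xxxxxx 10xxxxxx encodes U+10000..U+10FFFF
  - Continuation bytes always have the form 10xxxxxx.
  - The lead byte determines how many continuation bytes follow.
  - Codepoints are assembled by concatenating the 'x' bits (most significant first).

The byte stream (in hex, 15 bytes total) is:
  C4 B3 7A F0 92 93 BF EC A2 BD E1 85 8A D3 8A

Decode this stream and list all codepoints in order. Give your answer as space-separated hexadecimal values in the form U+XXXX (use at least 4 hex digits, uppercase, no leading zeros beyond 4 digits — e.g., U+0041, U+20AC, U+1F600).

Answer: U+0133 U+007A U+124FF U+C8BD U+114A U+04CA

Derivation:
Byte[0]=C4: 2-byte lead, need 1 cont bytes. acc=0x4
Byte[1]=B3: continuation. acc=(acc<<6)|0x33=0x133
Completed: cp=U+0133 (starts at byte 0)
Byte[2]=7A: 1-byte ASCII. cp=U+007A
Byte[3]=F0: 4-byte lead, need 3 cont bytes. acc=0x0
Byte[4]=92: continuation. acc=(acc<<6)|0x12=0x12
Byte[5]=93: continuation. acc=(acc<<6)|0x13=0x493
Byte[6]=BF: continuation. acc=(acc<<6)|0x3F=0x124FF
Completed: cp=U+124FF (starts at byte 3)
Byte[7]=EC: 3-byte lead, need 2 cont bytes. acc=0xC
Byte[8]=A2: continuation. acc=(acc<<6)|0x22=0x322
Byte[9]=BD: continuation. acc=(acc<<6)|0x3D=0xC8BD
Completed: cp=U+C8BD (starts at byte 7)
Byte[10]=E1: 3-byte lead, need 2 cont bytes. acc=0x1
Byte[11]=85: continuation. acc=(acc<<6)|0x05=0x45
Byte[12]=8A: continuation. acc=(acc<<6)|0x0A=0x114A
Completed: cp=U+114A (starts at byte 10)
Byte[13]=D3: 2-byte lead, need 1 cont bytes. acc=0x13
Byte[14]=8A: continuation. acc=(acc<<6)|0x0A=0x4CA
Completed: cp=U+04CA (starts at byte 13)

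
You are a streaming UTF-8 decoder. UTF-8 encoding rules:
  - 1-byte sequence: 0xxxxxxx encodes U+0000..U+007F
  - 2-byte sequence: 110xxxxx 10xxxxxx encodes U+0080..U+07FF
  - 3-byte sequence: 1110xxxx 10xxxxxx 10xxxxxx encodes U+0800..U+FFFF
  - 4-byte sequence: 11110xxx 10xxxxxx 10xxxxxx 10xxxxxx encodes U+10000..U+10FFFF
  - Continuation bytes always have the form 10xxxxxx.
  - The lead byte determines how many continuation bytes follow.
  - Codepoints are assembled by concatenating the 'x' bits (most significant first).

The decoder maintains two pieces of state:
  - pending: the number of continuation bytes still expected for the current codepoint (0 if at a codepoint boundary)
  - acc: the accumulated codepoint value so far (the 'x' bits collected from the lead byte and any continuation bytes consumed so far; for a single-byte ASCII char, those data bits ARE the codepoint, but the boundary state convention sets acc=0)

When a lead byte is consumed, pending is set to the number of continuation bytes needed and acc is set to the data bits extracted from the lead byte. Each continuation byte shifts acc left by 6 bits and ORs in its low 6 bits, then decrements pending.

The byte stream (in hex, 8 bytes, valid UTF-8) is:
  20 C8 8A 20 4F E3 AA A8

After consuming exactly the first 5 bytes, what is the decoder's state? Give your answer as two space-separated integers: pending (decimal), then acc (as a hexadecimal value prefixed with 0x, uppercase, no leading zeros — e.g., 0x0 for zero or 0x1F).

Answer: 0 0x0

Derivation:
Byte[0]=20: 1-byte. pending=0, acc=0x0
Byte[1]=C8: 2-byte lead. pending=1, acc=0x8
Byte[2]=8A: continuation. acc=(acc<<6)|0x0A=0x20A, pending=0
Byte[3]=20: 1-byte. pending=0, acc=0x0
Byte[4]=4F: 1-byte. pending=0, acc=0x0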